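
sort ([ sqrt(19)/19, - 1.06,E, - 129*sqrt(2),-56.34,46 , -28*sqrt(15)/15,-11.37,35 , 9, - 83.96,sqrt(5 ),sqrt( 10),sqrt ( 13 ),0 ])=[ - 129*sqrt( 2), - 83.96, - 56.34, - 11.37, - 28*sqrt( 15)/15, - 1.06,  0,sqrt( 19)/19 , sqrt( 5 ), E, sqrt(10),sqrt(13),9,35, 46 ] 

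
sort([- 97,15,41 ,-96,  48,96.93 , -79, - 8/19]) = [-97, - 96  ,-79,-8/19,15 , 41,48,96.93 ]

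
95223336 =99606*956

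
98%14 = 0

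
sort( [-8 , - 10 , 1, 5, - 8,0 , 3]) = [ - 10, -8, - 8, 0,1,3,5] 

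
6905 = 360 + 6545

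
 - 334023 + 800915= 466892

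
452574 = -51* ( - 8874)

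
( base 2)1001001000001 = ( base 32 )4i1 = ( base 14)19BB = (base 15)15B8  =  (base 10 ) 4673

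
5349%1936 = 1477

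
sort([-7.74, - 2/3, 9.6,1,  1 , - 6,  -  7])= [ - 7.74, - 7, - 6, - 2/3,1,1, 9.6]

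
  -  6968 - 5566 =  - 12534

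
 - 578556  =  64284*(  -  9 ) 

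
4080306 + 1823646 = 5903952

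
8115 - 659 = 7456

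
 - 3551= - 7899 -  - 4348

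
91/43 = 2 + 5/43 = 2.12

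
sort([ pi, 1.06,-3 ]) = [ - 3, 1.06, pi] 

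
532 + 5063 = 5595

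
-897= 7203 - 8100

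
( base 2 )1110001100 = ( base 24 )1dk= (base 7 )2435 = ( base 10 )908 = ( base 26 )18O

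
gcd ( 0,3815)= 3815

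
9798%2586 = 2040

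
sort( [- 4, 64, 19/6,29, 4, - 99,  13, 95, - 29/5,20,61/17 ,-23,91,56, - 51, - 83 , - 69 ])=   [-99, - 83, - 69,-51, - 23 ,-29/5, - 4,19/6,  61/17,4, 13, 20,29, 56, 64, 91,95]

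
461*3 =1383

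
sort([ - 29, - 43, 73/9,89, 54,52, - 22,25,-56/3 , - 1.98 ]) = [ - 43 , - 29, -22, - 56/3, - 1.98,73/9 , 25, 52,54,89 ] 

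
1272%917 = 355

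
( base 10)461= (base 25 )ib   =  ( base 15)20b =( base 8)715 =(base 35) D6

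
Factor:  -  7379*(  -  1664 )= 12278656 = 2^7 * 13^1*47^1*157^1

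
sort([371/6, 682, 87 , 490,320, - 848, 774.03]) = [ - 848,371/6,87,  320, 490 , 682,  774.03]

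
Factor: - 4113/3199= - 3^2*7^( - 1 ) = -9/7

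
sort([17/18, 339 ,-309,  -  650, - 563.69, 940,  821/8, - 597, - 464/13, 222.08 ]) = [ - 650, - 597, - 563.69, - 309, - 464/13,17/18,821/8,  222.08, 339,940]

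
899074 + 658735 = 1557809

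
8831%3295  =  2241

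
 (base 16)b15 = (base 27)3O2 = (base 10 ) 2837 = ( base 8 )5425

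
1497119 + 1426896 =2924015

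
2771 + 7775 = 10546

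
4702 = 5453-751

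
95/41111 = 95/41111 = 0.00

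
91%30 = 1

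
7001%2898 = 1205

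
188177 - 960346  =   - 772169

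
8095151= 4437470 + 3657681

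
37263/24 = 12421/8 = 1552.62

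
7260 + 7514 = 14774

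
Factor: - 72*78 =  - 2^4 * 3^3*13^1 =- 5616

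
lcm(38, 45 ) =1710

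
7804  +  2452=10256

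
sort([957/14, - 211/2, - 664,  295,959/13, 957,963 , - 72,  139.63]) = [ - 664, - 211/2 , - 72,  957/14,959/13,  139.63,295,  957,963]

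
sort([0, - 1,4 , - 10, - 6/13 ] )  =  [ - 10, - 1,-6/13, 0, 4]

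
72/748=18/187 = 0.10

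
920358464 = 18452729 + 901905735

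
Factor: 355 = 5^1 *71^1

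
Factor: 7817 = 7817^1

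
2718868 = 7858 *346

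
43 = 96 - 53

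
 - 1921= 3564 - 5485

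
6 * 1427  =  8562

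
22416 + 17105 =39521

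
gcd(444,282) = 6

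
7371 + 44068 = 51439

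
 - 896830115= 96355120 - 993185235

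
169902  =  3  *56634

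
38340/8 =4792  +  1/2= 4792.50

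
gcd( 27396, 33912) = 36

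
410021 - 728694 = -318673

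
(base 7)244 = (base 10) 130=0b10000010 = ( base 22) 5K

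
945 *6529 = 6169905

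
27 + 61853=61880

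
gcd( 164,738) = 82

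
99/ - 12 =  - 33/4 = - 8.25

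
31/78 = 31/78 = 0.40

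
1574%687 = 200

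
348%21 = 12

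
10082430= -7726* ( - 1305 )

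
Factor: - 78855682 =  - 2^1*241^1*163601^1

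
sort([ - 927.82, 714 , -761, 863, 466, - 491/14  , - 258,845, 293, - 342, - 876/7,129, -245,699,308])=[-927.82, - 761, - 342,  -  258, - 245, - 876/7, - 491/14,  129,293,308,466,699,714, 845,  863]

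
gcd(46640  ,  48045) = 5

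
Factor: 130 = 2^1*5^1*13^1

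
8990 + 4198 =13188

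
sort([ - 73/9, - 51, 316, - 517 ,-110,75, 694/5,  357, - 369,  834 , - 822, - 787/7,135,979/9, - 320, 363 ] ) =[ - 822 , - 517,-369,-320,-787/7, - 110, - 51, - 73/9, 75, 979/9, 135,694/5,316,357, 363, 834 ]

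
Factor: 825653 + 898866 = 71^1  *  107^1* 227^1 = 1724519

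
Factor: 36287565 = 3^1*5^1*37^1*151^1*433^1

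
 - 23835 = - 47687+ 23852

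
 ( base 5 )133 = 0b101011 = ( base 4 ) 223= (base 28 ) 1F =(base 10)43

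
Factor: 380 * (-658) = -250040 = -2^3*5^1 * 7^1*19^1 * 47^1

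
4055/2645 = 1 + 282/529 = 1.53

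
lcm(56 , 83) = 4648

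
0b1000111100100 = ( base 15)1555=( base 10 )4580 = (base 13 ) 2114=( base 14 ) 1952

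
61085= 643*95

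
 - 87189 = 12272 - 99461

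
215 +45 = 260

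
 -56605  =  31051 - 87656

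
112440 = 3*37480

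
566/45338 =283/22669 = 0.01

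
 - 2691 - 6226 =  - 8917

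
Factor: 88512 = 2^6*3^1*461^1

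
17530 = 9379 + 8151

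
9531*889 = 8473059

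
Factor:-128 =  - 2^7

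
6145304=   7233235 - 1087931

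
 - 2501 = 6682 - 9183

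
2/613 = 2/613 =0.00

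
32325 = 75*431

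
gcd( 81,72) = 9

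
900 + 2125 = 3025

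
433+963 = 1396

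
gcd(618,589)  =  1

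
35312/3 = 35312/3 = 11770.67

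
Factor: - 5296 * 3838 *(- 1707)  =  2^5 * 3^1*19^1 * 101^1*331^1* 569^1  =  34696563936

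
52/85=52/85 = 0.61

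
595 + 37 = 632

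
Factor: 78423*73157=5737191411 = 3^1*7^2*1493^1* 26141^1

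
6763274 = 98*69013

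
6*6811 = 40866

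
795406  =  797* 998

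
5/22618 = 5/22618 = 0.00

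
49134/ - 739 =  - 49134/739 = - 66.49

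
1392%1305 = 87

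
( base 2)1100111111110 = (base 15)1e89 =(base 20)GCE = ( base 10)6654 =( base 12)3A26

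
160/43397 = 160/43397 = 0.00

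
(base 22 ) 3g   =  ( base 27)31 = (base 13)64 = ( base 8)122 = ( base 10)82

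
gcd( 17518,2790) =2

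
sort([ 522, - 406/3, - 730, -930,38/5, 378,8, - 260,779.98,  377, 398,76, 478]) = [ - 930, - 730, - 260, - 406/3,38/5, 8,76,377,378,398,  478,522,779.98]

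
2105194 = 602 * 3497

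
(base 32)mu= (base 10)734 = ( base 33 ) M8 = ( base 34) LK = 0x2de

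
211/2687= 211/2687  =  0.08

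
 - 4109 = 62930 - 67039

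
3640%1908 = 1732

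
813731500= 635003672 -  - 178727828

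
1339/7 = 191+ 2/7=191.29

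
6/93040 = 3/46520 = 0.00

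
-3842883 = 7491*( - 513 ) 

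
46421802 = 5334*8703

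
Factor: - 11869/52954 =  -  2^( - 1 ) * 13^1*29^(-1)  =  - 13/58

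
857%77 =10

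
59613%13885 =4073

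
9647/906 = 10 + 587/906 = 10.65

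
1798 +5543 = 7341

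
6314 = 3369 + 2945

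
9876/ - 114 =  - 1646/19 = - 86.63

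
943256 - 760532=182724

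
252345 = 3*84115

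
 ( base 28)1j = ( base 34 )1D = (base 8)57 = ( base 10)47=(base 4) 233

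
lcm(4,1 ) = 4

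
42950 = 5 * 8590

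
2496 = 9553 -7057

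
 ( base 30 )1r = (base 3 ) 2010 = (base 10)57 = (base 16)39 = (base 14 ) 41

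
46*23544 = 1083024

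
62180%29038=4104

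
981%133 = 50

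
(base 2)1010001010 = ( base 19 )1f4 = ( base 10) 650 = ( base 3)220002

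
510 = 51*10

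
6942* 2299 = 15959658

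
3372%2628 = 744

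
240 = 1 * 240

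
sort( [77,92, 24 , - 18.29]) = [ - 18.29, 24, 77, 92 ]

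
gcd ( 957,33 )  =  33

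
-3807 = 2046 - 5853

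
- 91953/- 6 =30651/2 = 15325.50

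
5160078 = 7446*693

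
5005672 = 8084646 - 3078974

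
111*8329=924519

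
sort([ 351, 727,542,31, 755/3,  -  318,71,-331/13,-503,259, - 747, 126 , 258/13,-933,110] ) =[ - 933, - 747, - 503,-318,  -  331/13,258/13, 31,71, 110,126, 755/3,259,351, 542,727 ] 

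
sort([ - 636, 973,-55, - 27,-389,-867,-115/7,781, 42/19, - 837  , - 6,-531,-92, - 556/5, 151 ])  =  [-867 , - 837, - 636,  -  531, - 389,-556/5,-92, - 55, - 27, - 115/7 ,-6 , 42/19, 151,781,  973] 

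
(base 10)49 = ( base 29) 1k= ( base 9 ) 54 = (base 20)29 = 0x31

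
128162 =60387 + 67775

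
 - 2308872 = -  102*22636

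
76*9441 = 717516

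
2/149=2/149 = 0.01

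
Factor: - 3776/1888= -2^1 = -  2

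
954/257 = 954/257 = 3.71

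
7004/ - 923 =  - 7004/923 = -7.59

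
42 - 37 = 5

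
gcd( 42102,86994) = 18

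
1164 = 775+389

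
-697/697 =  - 1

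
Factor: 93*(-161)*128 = - 1916544 = - 2^7*3^1*7^1*23^1*31^1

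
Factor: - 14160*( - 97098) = 2^5*3^2 * 5^1*59^1 * 16183^1 = 1374907680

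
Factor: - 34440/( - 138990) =28/113 = 2^2*7^1*113^( - 1)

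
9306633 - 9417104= - 110471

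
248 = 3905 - 3657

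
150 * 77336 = 11600400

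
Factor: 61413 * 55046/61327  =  3380539998/61327 = 2^1 * 3^1*7^( - 1 ) * 11^1 * 17^1*1619^1*1861^1*8761^( - 1)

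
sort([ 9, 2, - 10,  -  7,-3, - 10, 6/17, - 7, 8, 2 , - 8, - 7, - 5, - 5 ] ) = [  -  10,-10, - 8, - 7, - 7, - 7, - 5,  -  5, - 3,6/17,2, 2,  8 , 9 ]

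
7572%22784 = 7572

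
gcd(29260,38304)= 532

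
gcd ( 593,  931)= 1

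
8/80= 1/10 = 0.10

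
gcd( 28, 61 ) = 1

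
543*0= 0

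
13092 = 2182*6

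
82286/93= 884 + 74/93 = 884.80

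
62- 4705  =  -4643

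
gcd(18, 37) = 1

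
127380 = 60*2123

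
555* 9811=5445105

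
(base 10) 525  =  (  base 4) 20031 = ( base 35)f0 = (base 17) 1DF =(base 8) 1015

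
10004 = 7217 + 2787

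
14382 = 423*34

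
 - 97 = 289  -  386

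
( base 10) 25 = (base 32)p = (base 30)P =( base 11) 23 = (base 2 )11001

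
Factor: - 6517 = -7^3*19^1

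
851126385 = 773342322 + 77784063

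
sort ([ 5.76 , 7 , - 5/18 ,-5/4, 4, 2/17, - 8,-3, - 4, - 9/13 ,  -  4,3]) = [ - 8, - 4,-4 , - 3, - 5/4, - 9/13 , - 5/18,2/17,3, 4,5.76,7] 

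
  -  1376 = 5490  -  6866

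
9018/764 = 11 + 307/382 = 11.80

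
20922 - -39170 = 60092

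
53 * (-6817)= - 361301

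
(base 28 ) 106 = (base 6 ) 3354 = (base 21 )1gd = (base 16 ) 316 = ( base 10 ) 790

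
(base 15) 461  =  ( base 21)254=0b1111011111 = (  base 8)1737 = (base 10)991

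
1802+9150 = 10952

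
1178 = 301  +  877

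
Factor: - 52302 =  - 2^1*3^1*23^1*379^1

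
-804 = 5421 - 6225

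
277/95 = 277/95 = 2.92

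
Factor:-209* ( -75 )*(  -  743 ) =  - 3^1*5^2*11^1*19^1 * 743^1 = - 11646525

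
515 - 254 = 261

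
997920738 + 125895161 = 1123815899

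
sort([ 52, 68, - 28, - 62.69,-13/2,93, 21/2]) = [-62.69,  -  28, - 13/2,21/2,52, 68, 93]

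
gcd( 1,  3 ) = 1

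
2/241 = 2/241 =0.01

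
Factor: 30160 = 2^4*5^1*13^1*29^1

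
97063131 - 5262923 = 91800208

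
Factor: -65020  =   - 2^2*5^1 * 3251^1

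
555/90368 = 555/90368 =0.01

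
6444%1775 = 1119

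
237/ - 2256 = - 1+ 673/752 =- 0.11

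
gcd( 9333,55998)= 9333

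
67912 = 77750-9838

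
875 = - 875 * ( - 1 )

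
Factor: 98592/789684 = 2^3*7^(-2)*13^1*17^(-1 ) = 104/833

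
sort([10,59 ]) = [ 10,59 ]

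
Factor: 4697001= 3^3 * 41^1*4243^1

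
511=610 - 99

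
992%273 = 173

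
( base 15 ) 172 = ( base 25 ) D7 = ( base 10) 332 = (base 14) 19a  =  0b101001100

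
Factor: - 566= - 2^1*283^1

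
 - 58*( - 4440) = 257520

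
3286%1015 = 241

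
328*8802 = 2887056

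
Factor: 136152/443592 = 31/101 =31^1*101^( - 1)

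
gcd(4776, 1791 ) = 597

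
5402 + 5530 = 10932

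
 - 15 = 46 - 61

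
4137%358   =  199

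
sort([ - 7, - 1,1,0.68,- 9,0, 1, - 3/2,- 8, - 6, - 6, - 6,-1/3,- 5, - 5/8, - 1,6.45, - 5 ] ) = [ - 9, - 8, - 7, - 6, - 6, - 6,-5, - 5, - 3/2, - 1, - 1, - 5/8, - 1/3,0, 0.68,  1 , 1, 6.45 ]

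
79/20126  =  79/20126=0.00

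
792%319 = 154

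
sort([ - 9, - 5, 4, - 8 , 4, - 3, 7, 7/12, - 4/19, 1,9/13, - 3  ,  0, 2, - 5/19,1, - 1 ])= [-9, - 8, - 5,-3, - 3, - 1,-5/19, - 4/19, 0,7/12,  9/13,1, 1,  2 , 4,4 , 7]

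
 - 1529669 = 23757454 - 25287123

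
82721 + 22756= 105477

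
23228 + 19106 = 42334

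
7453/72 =103 + 37/72 =103.51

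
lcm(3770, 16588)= 82940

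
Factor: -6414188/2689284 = - 1603547/672321= - 3^ ( - 1 )*11^1*13^(  -  1)*17239^(  -  1 )*145777^1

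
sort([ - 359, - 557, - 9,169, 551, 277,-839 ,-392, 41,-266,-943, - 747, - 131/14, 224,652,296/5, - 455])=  [ - 943 ,  -  839,  -  747, -557,  -  455, -392,- 359, - 266,- 131/14,  -  9,41, 296/5,169, 224, 277, 551,  652 ]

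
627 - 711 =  - 84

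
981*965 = 946665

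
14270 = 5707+8563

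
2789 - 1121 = 1668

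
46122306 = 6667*6918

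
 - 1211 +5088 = 3877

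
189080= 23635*8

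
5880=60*98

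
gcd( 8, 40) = 8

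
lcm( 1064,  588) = 22344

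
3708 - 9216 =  - 5508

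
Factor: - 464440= - 2^3*5^1*17^1*683^1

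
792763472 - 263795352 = 528968120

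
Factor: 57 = 3^1*19^1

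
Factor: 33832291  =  1951^1 * 17341^1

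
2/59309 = 2/59309 = 0.00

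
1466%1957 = 1466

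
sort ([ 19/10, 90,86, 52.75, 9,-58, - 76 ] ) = [-76,-58,  19/10, 9, 52.75,86, 90] 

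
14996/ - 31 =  - 14996/31 = - 483.74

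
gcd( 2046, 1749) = 33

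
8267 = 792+7475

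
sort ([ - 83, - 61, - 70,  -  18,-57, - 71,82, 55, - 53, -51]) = [ - 83,  -  71,-70, - 61, - 57, - 53,  -  51,  -  18,55,82]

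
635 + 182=817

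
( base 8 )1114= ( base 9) 723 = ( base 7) 1500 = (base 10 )588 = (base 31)iu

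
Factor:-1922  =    -  2^1*31^2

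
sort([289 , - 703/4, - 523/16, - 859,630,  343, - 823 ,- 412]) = [ - 859,-823, - 412, - 703/4, - 523/16,289 , 343,630]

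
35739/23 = 35739/23 = 1553.87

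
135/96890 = 27/19378 =0.00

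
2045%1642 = 403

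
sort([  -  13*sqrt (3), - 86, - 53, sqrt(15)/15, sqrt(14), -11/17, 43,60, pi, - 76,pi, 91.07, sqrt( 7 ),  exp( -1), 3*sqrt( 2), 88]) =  [-86, - 76, - 53, - 13 * sqrt(3), - 11/17, sqrt( 15 ) /15,exp ( - 1), sqrt(7 ),  pi, pi,  sqrt( 14),3*sqrt( 2),43, 60,88,  91.07]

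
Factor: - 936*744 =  - 696384  =  - 2^6*3^3*13^1 * 31^1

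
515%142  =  89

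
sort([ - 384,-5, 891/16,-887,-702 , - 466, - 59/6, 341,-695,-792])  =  [  -  887,-792, - 702,-695, - 466, - 384,  -  59/6, - 5, 891/16, 341] 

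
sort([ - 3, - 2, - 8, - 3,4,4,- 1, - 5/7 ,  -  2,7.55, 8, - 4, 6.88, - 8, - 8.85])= [ - 8.85,  -  8,-8, - 4, -3, - 3, - 2, - 2, - 1, - 5/7 , 4, 4, 6.88,  7.55,8 ]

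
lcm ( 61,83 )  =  5063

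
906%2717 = 906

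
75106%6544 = 3122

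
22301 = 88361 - 66060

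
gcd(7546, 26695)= 1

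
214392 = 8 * 26799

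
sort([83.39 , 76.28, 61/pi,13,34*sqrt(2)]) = [13,  61/pi,  34*sqrt( 2 ),76.28, 83.39 ]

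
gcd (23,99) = 1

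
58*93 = 5394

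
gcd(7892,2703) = 1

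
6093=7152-1059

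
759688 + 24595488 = 25355176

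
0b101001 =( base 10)41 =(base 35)16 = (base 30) 1B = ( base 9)45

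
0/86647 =0 = 0.00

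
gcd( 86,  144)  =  2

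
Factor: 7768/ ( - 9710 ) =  - 4/5 = -2^2*5^( - 1)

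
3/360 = 1/120 = 0.01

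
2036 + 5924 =7960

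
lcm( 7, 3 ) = 21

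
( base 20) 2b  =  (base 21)29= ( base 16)33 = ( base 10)51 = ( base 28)1N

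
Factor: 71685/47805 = 3^4 * 59^1*3187^( - 1 ) = 4779/3187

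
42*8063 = 338646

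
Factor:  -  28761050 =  - 2^1*5^2 * 131^1*4391^1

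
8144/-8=- 1018/1 = - 1018.00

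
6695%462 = 227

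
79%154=79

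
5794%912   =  322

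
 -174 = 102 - 276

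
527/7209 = 527/7209 = 0.07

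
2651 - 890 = 1761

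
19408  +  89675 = 109083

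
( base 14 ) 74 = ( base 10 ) 102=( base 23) 4A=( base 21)4I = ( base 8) 146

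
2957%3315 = 2957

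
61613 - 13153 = 48460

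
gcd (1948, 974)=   974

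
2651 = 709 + 1942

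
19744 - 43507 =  - 23763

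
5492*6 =32952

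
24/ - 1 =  - 24 + 0/1 =- 24.00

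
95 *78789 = 7484955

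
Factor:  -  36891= - 3^2*4099^1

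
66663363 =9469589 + 57193774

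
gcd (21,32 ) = 1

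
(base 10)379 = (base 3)112001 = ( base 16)17B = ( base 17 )155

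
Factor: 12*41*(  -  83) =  - 40836=   - 2^2*3^1*41^1*83^1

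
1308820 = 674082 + 634738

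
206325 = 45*4585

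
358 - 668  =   - 310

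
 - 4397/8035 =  - 1 +3638/8035 = - 0.55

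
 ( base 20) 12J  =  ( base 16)1CB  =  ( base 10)459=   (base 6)2043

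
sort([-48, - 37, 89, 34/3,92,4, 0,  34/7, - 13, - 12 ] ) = [ - 48, - 37,  -  13, - 12,0,4, 34/7,34/3,89,  92] 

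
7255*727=5274385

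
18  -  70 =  - 52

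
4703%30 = 23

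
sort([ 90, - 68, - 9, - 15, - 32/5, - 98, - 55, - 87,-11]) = [ - 98,-87, - 68, - 55, - 15, - 11, - 9, - 32/5, 90]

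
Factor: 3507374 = 2^1*13^1*277^1*487^1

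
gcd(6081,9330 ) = 3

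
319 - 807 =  - 488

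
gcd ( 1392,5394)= 174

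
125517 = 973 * 129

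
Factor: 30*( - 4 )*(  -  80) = 2^7 *3^1*5^2 = 9600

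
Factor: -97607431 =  - 137^1*457^1*1559^1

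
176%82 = 12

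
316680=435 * 728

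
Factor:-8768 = -2^6*137^1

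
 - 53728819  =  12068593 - 65797412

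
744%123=6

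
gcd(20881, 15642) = 1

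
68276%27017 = 14242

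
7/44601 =7/44601= 0.00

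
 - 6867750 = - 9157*750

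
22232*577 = 12827864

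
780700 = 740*1055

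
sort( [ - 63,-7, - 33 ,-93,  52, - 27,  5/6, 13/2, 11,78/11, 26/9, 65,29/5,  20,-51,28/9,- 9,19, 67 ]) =[ - 93,- 63, - 51, - 33, - 27, - 9, - 7, 5/6,26/9,28/9,29/5,13/2, 78/11,11 , 19,20,52 , 65, 67 ] 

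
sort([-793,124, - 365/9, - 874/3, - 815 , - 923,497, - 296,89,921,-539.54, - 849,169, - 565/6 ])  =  [-923, - 849,-815,  -  793, - 539.54  , - 296, - 874/3, - 565/6, - 365/9,89, 124,169, 497,921] 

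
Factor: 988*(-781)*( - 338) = 2^3*11^1 * 13^3*19^1*71^1 = 260810264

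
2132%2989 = 2132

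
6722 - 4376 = 2346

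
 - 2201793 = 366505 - 2568298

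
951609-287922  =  663687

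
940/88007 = 940/88007 =0.01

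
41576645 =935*44467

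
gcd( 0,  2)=2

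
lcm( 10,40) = 40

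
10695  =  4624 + 6071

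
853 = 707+146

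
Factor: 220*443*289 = 28165940 = 2^2*5^1*11^1*17^2  *  443^1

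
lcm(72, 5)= 360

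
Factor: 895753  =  53^1*16901^1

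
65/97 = 65/97 = 0.67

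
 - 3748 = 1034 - 4782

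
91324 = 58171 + 33153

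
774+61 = 835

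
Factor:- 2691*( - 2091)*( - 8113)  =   - 3^3*7^1*13^1* 17^1 * 19^1*23^1*41^1 * 61^1 = - 45650885553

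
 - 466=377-843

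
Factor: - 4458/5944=-3/4 = - 2^( - 2 )*3^1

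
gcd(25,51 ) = 1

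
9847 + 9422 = 19269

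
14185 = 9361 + 4824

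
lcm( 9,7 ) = 63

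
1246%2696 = 1246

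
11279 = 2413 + 8866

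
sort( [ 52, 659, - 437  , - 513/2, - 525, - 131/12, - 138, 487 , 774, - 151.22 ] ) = [ - 525 , - 437, - 513/2, - 151.22, - 138,-131/12, 52,  487,659,  774]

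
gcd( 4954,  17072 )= 2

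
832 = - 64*(-13)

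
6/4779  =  2/1593 = 0.00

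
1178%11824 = 1178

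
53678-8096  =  45582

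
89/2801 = 89/2801 = 0.03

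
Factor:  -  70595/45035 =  -14119/9007 = -7^1*2017^1*9007^(  -  1)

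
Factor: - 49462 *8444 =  - 417657128= -2^3*7^1 * 2111^1*3533^1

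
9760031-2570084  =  7189947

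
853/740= 853/740 = 1.15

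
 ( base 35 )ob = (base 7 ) 2324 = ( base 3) 1011112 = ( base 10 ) 851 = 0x353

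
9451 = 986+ 8465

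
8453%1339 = 419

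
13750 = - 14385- - 28135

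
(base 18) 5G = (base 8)152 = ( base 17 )64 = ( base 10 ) 106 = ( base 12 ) 8a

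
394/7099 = 394/7099 = 0.06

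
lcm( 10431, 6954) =20862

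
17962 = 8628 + 9334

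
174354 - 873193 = - 698839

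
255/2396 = 255/2396 =0.11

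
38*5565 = 211470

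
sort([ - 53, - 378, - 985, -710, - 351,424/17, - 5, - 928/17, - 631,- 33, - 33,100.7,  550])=[ - 985, - 710, - 631, - 378, - 351, - 928/17, - 53, - 33  , - 33, - 5, 424/17,  100.7, 550 ]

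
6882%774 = 690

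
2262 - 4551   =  -2289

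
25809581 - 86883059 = - 61073478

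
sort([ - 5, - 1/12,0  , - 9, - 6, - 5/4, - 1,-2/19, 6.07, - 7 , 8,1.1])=[ -9,-7, - 6, - 5,-5/4,  -  1 ,-2/19, - 1/12 , 0,1.1,6.07,8]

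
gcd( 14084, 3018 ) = 1006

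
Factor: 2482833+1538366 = 4021199 = 7^1*13^1* 44189^1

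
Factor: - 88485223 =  - 19^1*4657117^1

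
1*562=562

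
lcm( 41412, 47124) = 1366596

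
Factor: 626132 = 2^2*13^1*12041^1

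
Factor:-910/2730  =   - 3^( - 1 )= -1/3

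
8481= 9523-1042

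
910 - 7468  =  -6558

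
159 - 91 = 68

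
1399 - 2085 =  - 686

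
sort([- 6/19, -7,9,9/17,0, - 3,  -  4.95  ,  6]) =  [  -  7,  -  4.95, - 3, - 6/19,0,9/17, 6,  9] 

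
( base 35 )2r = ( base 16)61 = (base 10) 97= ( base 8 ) 141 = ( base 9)117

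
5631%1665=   636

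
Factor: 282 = 2^1*3^1*47^1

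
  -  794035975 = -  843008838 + 48972863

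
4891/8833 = 67/121  =  0.55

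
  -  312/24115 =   -  24/1855 = - 0.01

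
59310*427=25325370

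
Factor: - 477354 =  - 2^1*3^1*79559^1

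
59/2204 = 59/2204 = 0.03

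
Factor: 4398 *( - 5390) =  - 23705220 = - 2^2*3^1*5^1*7^2*11^1*733^1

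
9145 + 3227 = 12372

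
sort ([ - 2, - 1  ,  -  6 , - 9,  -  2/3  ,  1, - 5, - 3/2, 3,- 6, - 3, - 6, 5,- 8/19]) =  [  -  9, - 6,  -  6, - 6,-5, - 3, - 2, - 3/2,  -  1 ,-2/3, - 8/19,  1,3, 5]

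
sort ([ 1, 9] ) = [ 1, 9]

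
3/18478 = 3/18478= 0.00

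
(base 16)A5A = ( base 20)6ca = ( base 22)5AA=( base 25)460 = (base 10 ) 2650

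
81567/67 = 81567/67 = 1217.42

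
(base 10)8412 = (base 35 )6UC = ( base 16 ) 20DC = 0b10000011011100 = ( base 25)dbc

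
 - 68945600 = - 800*86182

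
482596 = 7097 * 68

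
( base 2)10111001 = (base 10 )185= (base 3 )20212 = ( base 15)C5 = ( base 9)225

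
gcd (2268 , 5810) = 14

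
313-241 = 72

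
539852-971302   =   -431450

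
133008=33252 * 4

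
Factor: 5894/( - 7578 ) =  - 7/9 = - 3^ ( - 2) * 7^1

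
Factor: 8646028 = 2^2*107^1*20201^1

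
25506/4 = 6376 + 1/2 = 6376.50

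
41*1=41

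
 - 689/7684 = -1 + 6995/7684  =  - 0.09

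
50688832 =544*93178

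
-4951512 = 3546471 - 8497983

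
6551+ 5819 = 12370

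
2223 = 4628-2405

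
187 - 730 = -543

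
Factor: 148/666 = 2/9 = 2^1 * 3^ (- 2) 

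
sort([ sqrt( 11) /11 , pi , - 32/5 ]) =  [  -  32/5, sqrt( 11 ) /11,pi]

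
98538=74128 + 24410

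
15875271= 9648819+6226452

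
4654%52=26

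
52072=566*92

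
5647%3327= 2320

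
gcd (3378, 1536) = 6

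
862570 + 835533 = 1698103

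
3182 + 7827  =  11009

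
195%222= 195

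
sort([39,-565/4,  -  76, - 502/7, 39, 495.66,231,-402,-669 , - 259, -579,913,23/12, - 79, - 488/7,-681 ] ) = [ - 681, - 669,-579, - 402, - 259,-565/4,- 79 ,-76, - 502/7, - 488/7,23/12, 39,39, 231 , 495.66, 913] 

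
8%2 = 0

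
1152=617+535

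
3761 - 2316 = 1445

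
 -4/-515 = 4/515 =0.01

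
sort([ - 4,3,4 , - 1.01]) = [- 4,  -  1.01,3,4] 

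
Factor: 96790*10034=2^2 * 5^1 * 29^1*173^1*9679^1 = 971190860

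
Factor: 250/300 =2^( - 1 )*3^(-1)*5^1 = 5/6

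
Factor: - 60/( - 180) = 1/3 = 3^( - 1)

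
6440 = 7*920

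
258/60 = 4  +  3/10 = 4.30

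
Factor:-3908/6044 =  - 977^1*1511^( - 1)  =  -  977/1511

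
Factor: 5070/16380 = 13/42=2^(-1)* 3^( - 1 )*7^ ( - 1)*13^1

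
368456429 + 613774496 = 982230925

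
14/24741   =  14/24741 = 0.00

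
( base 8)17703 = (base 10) 8131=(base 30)911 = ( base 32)7U3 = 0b1111111000011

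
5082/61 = 5082/61= 83.31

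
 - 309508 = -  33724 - 275784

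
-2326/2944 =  - 1163/1472 = -0.79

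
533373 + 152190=685563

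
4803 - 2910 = 1893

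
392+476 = 868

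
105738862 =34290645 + 71448217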